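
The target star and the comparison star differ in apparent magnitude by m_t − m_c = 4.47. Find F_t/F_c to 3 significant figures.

0.0163

F_t/F_c = 10^(−(m_t − m_c)/2.5) = 10^(-4.47/2.5) = 10^-1.788 = 0.01629.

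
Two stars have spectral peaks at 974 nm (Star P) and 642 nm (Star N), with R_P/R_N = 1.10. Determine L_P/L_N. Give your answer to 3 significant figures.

Wien's law gives T ∝ 1/λ_max, so T_P/T_N = λ_N/λ_P = 642/974 = 0.6591.
Then L ∝ R²T⁴ gives L_P/L_N = (1.10)² × (0.6591)⁴ = 1.210 × 0.1888 = 0.2284.

0.228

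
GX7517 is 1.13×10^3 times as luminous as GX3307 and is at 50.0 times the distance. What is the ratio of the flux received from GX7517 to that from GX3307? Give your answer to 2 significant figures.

0.45

F = L/(4πd²), so F_GX7517/F_GX3307 = (L_GX7517/L_GX3307) / (d_GX7517/d_GX3307)²
= 1.13×10^3 / (50.0)² = 1.13×10^3 / 2500 = 0.4520.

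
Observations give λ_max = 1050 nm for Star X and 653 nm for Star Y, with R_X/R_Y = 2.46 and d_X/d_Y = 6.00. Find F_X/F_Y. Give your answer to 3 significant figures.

Wien's law: T_X/T_Y = λ_Y/λ_X = 653/1050 = 0.6219.
L_X/L_Y = (R_X/R_Y)²(T_X/T_Y)⁴ = (2.46)²(0.6219)⁴ = 0.9052.
F_X/F_Y = (L_X/L_Y)/(d_X/d_Y)² = 0.9052/(6.00)² = 0.02515.

0.0251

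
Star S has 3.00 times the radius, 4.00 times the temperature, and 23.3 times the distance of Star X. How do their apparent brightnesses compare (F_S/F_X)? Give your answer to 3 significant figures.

4.24

L_S/L_X = (R_S/R_X)²(T_S/T_X)⁴ = (3.00)² × (4.00)⁴ = 2304.
F_S/F_X = (L_S/L_X)/(d_S/d_X)² = 2304 / (23.3)² = 4.244.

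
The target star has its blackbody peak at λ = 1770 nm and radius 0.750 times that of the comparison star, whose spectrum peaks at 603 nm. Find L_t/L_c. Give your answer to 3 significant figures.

0.00758

Wien's law gives T ∝ 1/λ_max, so T_t/T_c = λ_c/λ_t = 603/1770 = 0.3407.
Then L ∝ R²T⁴ gives L_t/L_c = (0.750)² × (0.3407)⁴ = 0.5625 × 0.01347 = 0.007577.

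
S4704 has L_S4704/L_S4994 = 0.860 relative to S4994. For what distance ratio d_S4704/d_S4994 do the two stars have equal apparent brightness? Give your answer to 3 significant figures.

Equal flux requires L_S4704/d_S4704² = L_S4994/d_S4994², so d_S4704/d_S4994 = √(L_S4704/L_S4994)
= √(0.860) = 0.9274.

0.927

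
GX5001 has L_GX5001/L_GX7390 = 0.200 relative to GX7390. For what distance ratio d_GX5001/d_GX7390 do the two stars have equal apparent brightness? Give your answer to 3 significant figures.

0.447

Equal flux requires L_GX5001/d_GX5001² = L_GX7390/d_GX7390², so d_GX5001/d_GX7390 = √(L_GX5001/L_GX7390)
= √(0.200) = 0.4472.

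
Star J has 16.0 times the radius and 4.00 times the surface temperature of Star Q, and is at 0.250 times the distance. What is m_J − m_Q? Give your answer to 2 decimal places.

-15.05

L_J/L_Q = (16.0)²(4.00)⁴ = 6.554×10^4.
F_J/F_Q = (L_J/L_Q)/(d_J/d_Q)² = 6.554×10^4/0.06250 = 1.049×10^6.
m_J − m_Q = −2.5 log₁₀(1.049×10^6) = -15.05.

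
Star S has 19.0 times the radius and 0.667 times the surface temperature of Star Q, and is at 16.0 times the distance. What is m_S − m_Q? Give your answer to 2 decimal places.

1.39

L_S/L_Q = (19.0)²(0.667)⁴ = 71.45.
F_S/F_Q = (L_S/L_Q)/(d_S/d_Q)² = 71.45/256.0 = 0.2791.
m_S − m_Q = −2.5 log₁₀(0.2791) = 1.39.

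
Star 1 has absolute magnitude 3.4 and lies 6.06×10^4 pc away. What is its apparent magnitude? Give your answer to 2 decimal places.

22.31

m = M + 5 log₁₀(d/10 pc) = 3.4 + 5 log₁₀(6.06×10^4/10)
  = 3.4 + 5 × 3.782 = 3.4 + 18.91 = 22.31.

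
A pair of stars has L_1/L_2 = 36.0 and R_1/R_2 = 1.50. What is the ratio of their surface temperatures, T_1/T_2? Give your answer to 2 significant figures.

2.0

L ∝ R²T⁴ gives T ∝ (L/R²)^(1/4), so
T_1/T_2 = (36.0 / 1.50²)^(1/4) = (16.00)^(1/4) = 2.000.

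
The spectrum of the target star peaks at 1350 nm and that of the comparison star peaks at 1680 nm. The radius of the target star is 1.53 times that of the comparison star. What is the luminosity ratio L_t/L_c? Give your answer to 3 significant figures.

Wien's law gives T ∝ 1/λ_max, so T_t/T_c = λ_c/λ_t = 1680/1350 = 1.244.
Then L ∝ R²T⁴ gives L_t/L_c = (1.53)² × (1.244)⁴ = 2.341 × 2.398 = 5.614.

5.61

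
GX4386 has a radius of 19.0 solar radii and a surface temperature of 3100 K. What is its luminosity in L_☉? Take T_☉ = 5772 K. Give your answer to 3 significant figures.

L/L_☉ = (R/R_☉)² (T/T_☉)⁴ = (19.0)² × (3100/5772)⁴
       = 361.0 × (0.5371)⁴ = 361.0 × 0.08320 = 30.04.

30.0 L_☉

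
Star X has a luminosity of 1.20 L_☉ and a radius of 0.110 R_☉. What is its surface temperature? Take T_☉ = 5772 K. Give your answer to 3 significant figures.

T/T_☉ = (L/L_☉)^(1/4) / (R/R_☉)^(1/2)
T = 5772 × (1.20)^(1/4) / √(0.110) = 5772 × 1.047 / 0.3317 = 1.821×10^4 K.

1.82×10^4 K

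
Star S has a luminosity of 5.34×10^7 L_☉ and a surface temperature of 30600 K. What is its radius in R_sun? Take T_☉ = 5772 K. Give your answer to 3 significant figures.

R/R_☉ = √(L/L_☉) / (T/T_☉)² = √(5.34×10^7) / (5.301)²
       = 7308 / 28.11 = 260.0.

260 R_sun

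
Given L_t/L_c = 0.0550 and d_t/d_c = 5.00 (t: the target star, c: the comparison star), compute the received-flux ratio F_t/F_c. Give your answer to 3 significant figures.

0.00220

F = L/(4πd²), so F_t/F_c = (L_t/L_c) / (d_t/d_c)²
= 0.0550 / (5.00)² = 0.0550 / 25.00 = 0.002200.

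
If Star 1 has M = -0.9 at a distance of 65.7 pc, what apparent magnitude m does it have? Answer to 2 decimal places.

m = M + 5 log₁₀(d/10 pc) = -0.9 + 5 log₁₀(65.7/10)
  = -0.9 + 5 × 0.818 = -0.9 + 4.09 = 3.19.

3.19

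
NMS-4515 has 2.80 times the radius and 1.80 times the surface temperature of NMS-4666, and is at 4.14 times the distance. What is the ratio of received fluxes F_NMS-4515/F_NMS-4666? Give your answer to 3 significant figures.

L_NMS-4515/L_NMS-4666 = (R_NMS-4515/R_NMS-4666)²(T_NMS-4515/T_NMS-4666)⁴ = (2.80)² × (1.80)⁴ = 82.30.
F_NMS-4515/F_NMS-4666 = (L_NMS-4515/L_NMS-4666)/(d_NMS-4515/d_NMS-4666)² = 82.30 / (4.14)² = 4.802.

4.80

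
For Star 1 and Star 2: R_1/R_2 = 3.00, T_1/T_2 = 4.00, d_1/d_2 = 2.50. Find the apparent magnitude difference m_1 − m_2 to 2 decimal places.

-6.42

L_1/L_2 = (3.00)²(4.00)⁴ = 2304.
F_1/F_2 = (L_1/L_2)/(d_1/d_2)² = 2304/6.250 = 368.6.
m_1 − m_2 = −2.5 log₁₀(368.6) = -6.42.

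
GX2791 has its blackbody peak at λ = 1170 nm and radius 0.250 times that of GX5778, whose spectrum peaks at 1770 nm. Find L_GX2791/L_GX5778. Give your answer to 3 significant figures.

Wien's law gives T ∝ 1/λ_max, so T_GX2791/T_GX5778 = λ_GX5778/λ_GX2791 = 1770/1170 = 1.513.
Then L ∝ R²T⁴ gives L_GX2791/L_GX5778 = (0.250)² × (1.513)⁴ = 0.06250 × 5.238 = 0.3274.

0.327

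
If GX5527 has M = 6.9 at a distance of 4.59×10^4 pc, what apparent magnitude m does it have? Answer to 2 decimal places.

m = M + 5 log₁₀(d/10 pc) = 6.9 + 5 log₁₀(4.59×10^4/10)
  = 6.9 + 5 × 3.662 = 6.9 + 18.31 = 25.21.

25.21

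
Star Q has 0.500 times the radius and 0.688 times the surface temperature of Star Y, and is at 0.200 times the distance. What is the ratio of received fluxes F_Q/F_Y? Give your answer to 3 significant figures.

1.40

L_Q/L_Y = (R_Q/R_Y)²(T_Q/T_Y)⁴ = (0.500)² × (0.688)⁴ = 0.05601.
F_Q/F_Y = (L_Q/L_Y)/(d_Q/d_Y)² = 0.05601 / (0.200)² = 1.400.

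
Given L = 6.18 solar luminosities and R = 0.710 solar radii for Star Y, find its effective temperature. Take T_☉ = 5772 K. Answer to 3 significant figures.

1.08×10^4 K

T/T_☉ = (L/L_☉)^(1/4) / (R/R_☉)^(1/2)
T = 5772 × (6.18)^(1/4) / √(0.710) = 5772 × 1.577 / 0.8426 = 1.080×10^4 K.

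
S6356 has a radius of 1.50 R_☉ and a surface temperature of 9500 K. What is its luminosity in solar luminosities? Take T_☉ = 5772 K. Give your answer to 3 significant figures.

16.5 solar luminosities

L/L_☉ = (R/R_☉)² (T/T_☉)⁴ = (1.50)² × (9500/5772)⁴
       = 2.250 × (1.646)⁴ = 2.250 × 7.338 = 16.51.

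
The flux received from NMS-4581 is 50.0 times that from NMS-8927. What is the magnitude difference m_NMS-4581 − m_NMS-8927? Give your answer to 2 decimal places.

m_NMS-4581 − m_NMS-8927 = −2.5 log₁₀(F_NMS-4581/F_NMS-8927) = −2.5 log₁₀(50.0) = −2.5 × (1.699) = -4.247.

-4.25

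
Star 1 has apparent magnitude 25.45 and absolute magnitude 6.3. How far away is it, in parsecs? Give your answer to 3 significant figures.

6.76×10^4 pc

m − M = 5 log₁₀(d/10 pc)
25.45 − (6.3) = 19.15 = 5 log₁₀(d/10)
d = 10 × 10^(19.15/5) = 10 × 10^3.830 = 6.761×10^4 pc.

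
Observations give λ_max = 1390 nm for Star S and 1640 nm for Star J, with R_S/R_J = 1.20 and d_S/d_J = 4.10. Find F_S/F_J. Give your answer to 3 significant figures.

0.166

Wien's law: T_S/T_J = λ_J/λ_S = 1640/1390 = 1.180.
L_S/L_J = (R_S/R_J)²(T_S/T_J)⁴ = (1.20)²(1.180)⁴ = 2.790.
F_S/F_J = (L_S/L_J)/(d_S/d_J)² = 2.790/(4.10)² = 0.1660.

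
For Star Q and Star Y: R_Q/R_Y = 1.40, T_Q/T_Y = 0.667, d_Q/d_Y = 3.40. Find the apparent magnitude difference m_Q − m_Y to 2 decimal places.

L_Q/L_Y = (1.40)²(0.667)⁴ = 0.3879.
F_Q/F_Y = (L_Q/L_Y)/(d_Q/d_Y)² = 0.3879/11.56 = 0.03356.
m_Q − m_Y = −2.5 log₁₀(0.03356) = 3.69.

3.69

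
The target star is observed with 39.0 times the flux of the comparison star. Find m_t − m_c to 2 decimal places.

-3.98

m_t − m_c = −2.5 log₁₀(F_t/F_c) = −2.5 log₁₀(39.0) = −2.5 × (1.591) = -3.978.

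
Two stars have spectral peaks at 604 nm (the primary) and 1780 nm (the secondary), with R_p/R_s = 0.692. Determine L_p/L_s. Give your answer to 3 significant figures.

Wien's law gives T ∝ 1/λ_max, so T_p/T_s = λ_s/λ_p = 1780/604 = 2.947.
Then L ∝ R²T⁴ gives L_p/L_s = (0.692)² × (2.947)⁴ = 0.4789 × 75.43 = 36.12.

36.1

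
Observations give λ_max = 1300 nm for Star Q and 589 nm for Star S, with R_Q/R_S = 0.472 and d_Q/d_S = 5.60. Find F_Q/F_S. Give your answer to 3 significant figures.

2.99×10^-4

Wien's law: T_Q/T_S = λ_S/λ_Q = 589/1300 = 0.4531.
L_Q/L_S = (R_Q/R_S)²(T_Q/T_S)⁴ = (0.472)²(0.4531)⁴ = 0.009388.
F_Q/F_S = (L_Q/L_S)/(d_Q/d_S)² = 0.009388/(5.60)² = 2.994×10^-4.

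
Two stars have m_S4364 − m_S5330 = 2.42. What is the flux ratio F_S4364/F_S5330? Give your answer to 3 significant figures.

0.108

F_S4364/F_S5330 = 10^(−(m_S4364 − m_S5330)/2.5) = 10^(-2.42/2.5) = 10^-0.968 = 0.1076.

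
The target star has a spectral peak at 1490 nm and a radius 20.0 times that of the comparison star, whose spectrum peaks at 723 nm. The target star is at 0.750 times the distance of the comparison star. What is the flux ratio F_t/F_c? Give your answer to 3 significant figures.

Wien's law: T_t/T_c = λ_c/λ_t = 723/1490 = 0.4852.
L_t/L_c = (R_t/R_c)²(T_t/T_c)⁴ = (20.0)²(0.4852)⁴ = 22.18.
F_t/F_c = (L_t/L_c)/(d_t/d_c)² = 22.18/(0.750)² = 39.42.

39.4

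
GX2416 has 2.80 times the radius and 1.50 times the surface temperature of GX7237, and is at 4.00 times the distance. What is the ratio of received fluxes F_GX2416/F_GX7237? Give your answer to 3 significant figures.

L_GX2416/L_GX7237 = (R_GX2416/R_GX7237)²(T_GX2416/T_GX7237)⁴ = (2.80)² × (1.50)⁴ = 39.69.
F_GX2416/F_GX7237 = (L_GX2416/L_GX7237)/(d_GX2416/d_GX7237)² = 39.69 / (4.00)² = 2.481.

2.48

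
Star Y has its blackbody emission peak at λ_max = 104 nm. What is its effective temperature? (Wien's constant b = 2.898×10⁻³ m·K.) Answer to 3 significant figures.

2.79×10^4 K

T = b/λ_max = 2.898×10⁻³ / (104×10⁻⁹) = 2.787×10^4 K.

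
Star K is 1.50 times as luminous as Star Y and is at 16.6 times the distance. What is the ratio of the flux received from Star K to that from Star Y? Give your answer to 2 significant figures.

F = L/(4πd²), so F_K/F_Y = (L_K/L_Y) / (d_K/d_Y)²
= 1.50 / (16.6)² = 1.50 / 275.6 = 0.005443.

0.0054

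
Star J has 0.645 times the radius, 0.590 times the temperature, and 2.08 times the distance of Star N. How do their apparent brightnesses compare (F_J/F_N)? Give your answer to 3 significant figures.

L_J/L_N = (R_J/R_N)²(T_J/T_N)⁴ = (0.645)² × (0.590)⁴ = 0.05041.
F_J/F_N = (L_J/L_N)/(d_J/d_N)² = 0.05041 / (2.08)² = 0.01165.

0.0117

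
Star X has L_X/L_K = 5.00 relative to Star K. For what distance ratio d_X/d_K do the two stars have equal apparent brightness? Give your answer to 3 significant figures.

2.24

Equal flux requires L_X/d_X² = L_K/d_K², so d_X/d_K = √(L_X/L_K)
= √(5.00) = 2.236.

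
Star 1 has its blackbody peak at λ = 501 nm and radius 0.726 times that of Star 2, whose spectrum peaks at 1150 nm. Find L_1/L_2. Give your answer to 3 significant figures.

14.6

Wien's law gives T ∝ 1/λ_max, so T_1/T_2 = λ_2/λ_1 = 1150/501 = 2.295.
Then L ∝ R²T⁴ gives L_1/L_2 = (0.726)² × (2.295)⁴ = 0.5271 × 27.76 = 14.63.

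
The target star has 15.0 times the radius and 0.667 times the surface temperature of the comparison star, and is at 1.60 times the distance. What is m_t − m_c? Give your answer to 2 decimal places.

L_t/L_c = (15.0)²(0.667)⁴ = 44.53.
F_t/F_c = (L_t/L_c)/(d_t/d_c)² = 44.53/2.560 = 17.40.
m_t − m_c = −2.5 log₁₀(17.40) = -3.10.

-3.10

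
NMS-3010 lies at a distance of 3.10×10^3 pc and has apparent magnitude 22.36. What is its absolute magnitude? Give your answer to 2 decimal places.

9.90

M = m − 5 log₁₀(d/10 pc) = 22.36 − 5 log₁₀(3.10×10^3/10)
  = 22.36 − 5 × 2.491 = 22.36 − 12.46 = 9.90.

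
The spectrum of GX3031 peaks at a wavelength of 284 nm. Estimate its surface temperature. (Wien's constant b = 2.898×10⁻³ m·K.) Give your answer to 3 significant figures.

1.02×10^4 K

T = b/λ_max = 2.898×10⁻³ / (284×10⁻⁹) = 1.020×10^4 K.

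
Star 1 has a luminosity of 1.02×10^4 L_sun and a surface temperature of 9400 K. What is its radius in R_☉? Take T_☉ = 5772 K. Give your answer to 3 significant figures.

38.1 R_☉

R/R_☉ = √(L/L_☉) / (T/T_☉)² = √(1.02×10^4) / (1.629)²
       = 101.0 / 2.652 = 38.08.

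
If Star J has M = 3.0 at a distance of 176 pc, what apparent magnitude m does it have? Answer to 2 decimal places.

m = M + 5 log₁₀(d/10 pc) = 3.0 + 5 log₁₀(176/10)
  = 3.0 + 5 × 1.246 = 3.0 + 6.23 = 9.23.

9.23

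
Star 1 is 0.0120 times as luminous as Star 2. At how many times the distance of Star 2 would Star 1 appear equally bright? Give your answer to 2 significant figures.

Equal flux requires L_1/d_1² = L_2/d_2², so d_1/d_2 = √(L_1/L_2)
= √(0.0120) = 0.1095.

0.11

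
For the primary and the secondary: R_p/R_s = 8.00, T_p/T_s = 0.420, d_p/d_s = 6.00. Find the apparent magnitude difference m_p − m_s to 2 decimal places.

3.14

L_p/L_s = (8.00)²(0.420)⁴ = 1.991.
F_p/F_s = (L_p/L_s)/(d_p/d_s)² = 1.991/36.00 = 0.05532.
m_p − m_s = −2.5 log₁₀(0.05532) = 3.14.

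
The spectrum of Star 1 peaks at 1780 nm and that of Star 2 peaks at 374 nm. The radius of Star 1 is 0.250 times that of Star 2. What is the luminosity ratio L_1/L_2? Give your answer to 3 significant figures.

Wien's law gives T ∝ 1/λ_max, so T_1/T_2 = λ_2/λ_1 = 374/1780 = 0.2101.
Then L ∝ R²T⁴ gives L_1/L_2 = (0.250)² × (0.2101)⁴ = 0.06250 × 0.001949 = 1.218×10^-4.

1.22×10^-4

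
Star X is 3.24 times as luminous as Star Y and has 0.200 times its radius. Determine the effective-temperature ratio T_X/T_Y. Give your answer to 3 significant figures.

L ∝ R²T⁴ gives T ∝ (L/R²)^(1/4), so
T_X/T_Y = (3.24 / 0.200²)^(1/4) = (81.00)^(1/4) = 3.000.

3.00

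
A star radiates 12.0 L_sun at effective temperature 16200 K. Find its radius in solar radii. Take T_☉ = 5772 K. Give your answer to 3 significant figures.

R/R_☉ = √(L/L_☉) / (T/T_☉)² = √(12.0) / (2.807)²
       = 3.464 / 7.877 = 0.4398.

0.440 solar radii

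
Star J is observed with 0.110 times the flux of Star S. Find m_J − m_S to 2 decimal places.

2.40

m_J − m_S = −2.5 log₁₀(F_J/F_S) = −2.5 log₁₀(0.110) = −2.5 × (-0.959) = 2.397.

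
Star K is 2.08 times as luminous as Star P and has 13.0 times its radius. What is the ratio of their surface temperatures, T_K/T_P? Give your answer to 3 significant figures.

L ∝ R²T⁴ gives T ∝ (L/R²)^(1/4), so
T_K/T_P = (2.08 / 13.0²)^(1/4) = (0.01231)^(1/4) = 0.3331.

0.333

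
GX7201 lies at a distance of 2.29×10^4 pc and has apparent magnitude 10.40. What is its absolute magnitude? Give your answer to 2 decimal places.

M = m − 5 log₁₀(d/10 pc) = 10.40 − 5 log₁₀(2.29×10^4/10)
  = 10.40 − 5 × 3.360 = 10.40 − 16.80 = -6.40.

-6.40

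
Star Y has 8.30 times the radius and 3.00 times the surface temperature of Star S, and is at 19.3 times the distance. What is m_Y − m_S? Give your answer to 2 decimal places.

-2.94

L_Y/L_S = (8.30)²(3.00)⁴ = 5580.
F_Y/F_S = (L_Y/L_S)/(d_Y/d_S)² = 5580/372.5 = 14.98.
m_Y − m_S = −2.5 log₁₀(14.98) = -2.94.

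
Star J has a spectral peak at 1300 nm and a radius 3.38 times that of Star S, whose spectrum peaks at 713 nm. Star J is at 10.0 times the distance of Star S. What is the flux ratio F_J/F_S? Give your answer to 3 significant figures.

Wien's law: T_J/T_S = λ_S/λ_J = 713/1300 = 0.5485.
L_J/L_S = (R_J/R_S)²(T_J/T_S)⁴ = (3.38)²(0.5485)⁴ = 1.034.
F_J/F_S = (L_J/L_S)/(d_J/d_S)² = 1.034/(10.0)² = 0.01034.

0.0103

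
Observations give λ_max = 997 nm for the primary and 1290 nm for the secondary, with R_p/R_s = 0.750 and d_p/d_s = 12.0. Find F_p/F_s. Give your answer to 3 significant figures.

Wien's law: T_p/T_s = λ_s/λ_p = 1290/997 = 1.294.
L_p/L_s = (R_p/R_s)²(T_p/T_s)⁴ = (0.750)²(1.294)⁴ = 1.577.
F_p/F_s = (L_p/L_s)/(d_p/d_s)² = 1.577/(12.0)² = 0.01095.

0.0109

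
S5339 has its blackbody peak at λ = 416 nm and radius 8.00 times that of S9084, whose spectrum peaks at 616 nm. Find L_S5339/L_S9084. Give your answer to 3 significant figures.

Wien's law gives T ∝ 1/λ_max, so T_S5339/T_S9084 = λ_S9084/λ_S5339 = 616/416 = 1.481.
Then L ∝ R²T⁴ gives L_S5339/L_S9084 = (8.00)² × (1.481)⁴ = 64.00 × 4.808 = 307.7.

308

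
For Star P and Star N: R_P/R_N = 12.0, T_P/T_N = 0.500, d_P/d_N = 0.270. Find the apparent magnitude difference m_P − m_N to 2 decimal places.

L_P/L_N = (12.0)²(0.500)⁴ = 9.000.
F_P/F_N = (L_P/L_N)/(d_P/d_N)² = 9.000/0.07290 = 123.5.
m_P − m_N = −2.5 log₁₀(123.5) = -5.23.

-5.23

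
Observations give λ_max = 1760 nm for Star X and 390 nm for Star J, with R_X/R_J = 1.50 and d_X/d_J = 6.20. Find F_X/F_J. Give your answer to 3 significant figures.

1.41×10^-4

Wien's law: T_X/T_J = λ_J/λ_X = 390/1760 = 0.2216.
L_X/L_J = (R_X/R_J)²(T_X/T_J)⁴ = (1.50)²(0.2216)⁴ = 0.005425.
F_X/F_J = (L_X/L_J)/(d_X/d_J)² = 0.005425/(6.20)² = 1.411×10^-4.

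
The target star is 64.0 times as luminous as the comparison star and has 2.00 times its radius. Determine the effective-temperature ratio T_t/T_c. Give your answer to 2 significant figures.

2.0

L ∝ R²T⁴ gives T ∝ (L/R²)^(1/4), so
T_t/T_c = (64.0 / 2.00²)^(1/4) = (16.00)^(1/4) = 2.000.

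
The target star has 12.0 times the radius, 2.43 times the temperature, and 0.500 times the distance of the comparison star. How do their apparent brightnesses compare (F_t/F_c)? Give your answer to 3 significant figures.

2.01×10^4

L_t/L_c = (R_t/R_c)²(T_t/T_c)⁴ = (12.0)² × (2.43)⁴ = 5021.
F_t/F_c = (L_t/L_c)/(d_t/d_c)² = 5021 / (0.500)² = 2.008×10^4.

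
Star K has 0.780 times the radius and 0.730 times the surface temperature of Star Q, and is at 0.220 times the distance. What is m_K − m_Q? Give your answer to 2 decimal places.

-1.38

L_K/L_Q = (0.780)²(0.730)⁴ = 0.1728.
F_K/F_Q = (L_K/L_Q)/(d_K/d_Q)² = 0.1728/0.04840 = 3.570.
m_K − m_Q = −2.5 log₁₀(3.570) = -1.38.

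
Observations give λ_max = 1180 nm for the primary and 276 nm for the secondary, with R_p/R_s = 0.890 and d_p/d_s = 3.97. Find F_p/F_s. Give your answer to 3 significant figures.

1.50×10^-4

Wien's law: T_p/T_s = λ_s/λ_p = 276/1180 = 0.2339.
L_p/L_s = (R_p/R_s)²(T_p/T_s)⁴ = (0.890)²(0.2339)⁴ = 0.002371.
F_p/F_s = (L_p/L_s)/(d_p/d_s)² = 0.002371/(3.97)² = 1.504×10^-4.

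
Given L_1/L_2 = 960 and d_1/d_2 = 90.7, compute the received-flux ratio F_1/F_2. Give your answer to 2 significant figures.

0.12

F = L/(4πd²), so F_1/F_2 = (L_1/L_2) / (d_1/d_2)²
= 960 / (90.7)² = 960 / 8226 = 0.1167.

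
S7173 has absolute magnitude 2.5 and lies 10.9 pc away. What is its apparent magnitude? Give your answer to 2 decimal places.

m = M + 5 log₁₀(d/10 pc) = 2.5 + 5 log₁₀(10.9/10)
  = 2.5 + 5 × 0.037 = 2.5 + 0.19 = 2.69.

2.69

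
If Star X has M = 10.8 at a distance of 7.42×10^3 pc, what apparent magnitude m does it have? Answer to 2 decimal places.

m = M + 5 log₁₀(d/10 pc) = 10.8 + 5 log₁₀(7.42×10^3/10)
  = 10.8 + 5 × 2.870 = 10.8 + 14.35 = 25.15.

25.15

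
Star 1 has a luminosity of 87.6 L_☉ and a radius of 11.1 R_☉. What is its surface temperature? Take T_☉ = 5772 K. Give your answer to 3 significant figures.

5.30×10^3 K

T/T_☉ = (L/L_☉)^(1/4) / (R/R_☉)^(1/2)
T = 5772 × (87.6)^(1/4) / √(11.1) = 5772 × 3.059 / 3.332 = 5300 K.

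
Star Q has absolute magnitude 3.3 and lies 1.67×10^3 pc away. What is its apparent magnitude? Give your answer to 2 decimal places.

14.41

m = M + 5 log₁₀(d/10 pc) = 3.3 + 5 log₁₀(1.67×10^3/10)
  = 3.3 + 5 × 2.223 = 3.3 + 11.11 = 14.41.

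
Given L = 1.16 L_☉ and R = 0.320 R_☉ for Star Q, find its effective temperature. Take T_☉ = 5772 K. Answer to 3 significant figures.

1.06×10^4 K

T/T_☉ = (L/L_☉)^(1/4) / (R/R_☉)^(1/2)
T = 5772 × (1.16)^(1/4) / √(0.320) = 5772 × 1.038 / 0.5657 = 1.059×10^4 K.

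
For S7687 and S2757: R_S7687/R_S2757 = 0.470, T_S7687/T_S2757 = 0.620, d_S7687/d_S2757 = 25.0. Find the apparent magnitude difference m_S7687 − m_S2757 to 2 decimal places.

10.71

L_S7687/L_S2757 = (0.470)²(0.620)⁴ = 0.03264.
F_S7687/F_S2757 = (L_S7687/L_S2757)/(d_S7687/d_S2757)² = 0.03264/625.0 = 5.223×10^-5.
m_S7687 − m_S2757 = −2.5 log₁₀(5.223×10^-5) = 10.71.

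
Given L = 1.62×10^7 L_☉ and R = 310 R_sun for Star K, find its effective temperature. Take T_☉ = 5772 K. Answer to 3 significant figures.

T/T_☉ = (L/L_☉)^(1/4) / (R/R_☉)^(1/2)
T = 5772 × (1.62×10^7)^(1/4) / √(310) = 5772 × 63.44 / 17.61 = 2.080×10^4 K.

2.08×10^4 K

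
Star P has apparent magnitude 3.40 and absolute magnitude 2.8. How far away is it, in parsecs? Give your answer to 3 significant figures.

m − M = 5 log₁₀(d/10 pc)
3.40 − (2.8) = 0.60 = 5 log₁₀(d/10)
d = 10 × 10^(0.60/5) = 10 × 10^0.120 = 13.18 pc.

13.2 pc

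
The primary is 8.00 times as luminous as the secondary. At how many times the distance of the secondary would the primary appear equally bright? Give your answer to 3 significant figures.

2.83

Equal flux requires L_p/d_p² = L_s/d_s², so d_p/d_s = √(L_p/L_s)
= √(8.00) = 2.828.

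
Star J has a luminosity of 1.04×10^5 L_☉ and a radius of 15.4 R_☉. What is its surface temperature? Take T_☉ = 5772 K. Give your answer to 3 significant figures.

2.64×10^4 K

T/T_☉ = (L/L_☉)^(1/4) / (R/R_☉)^(1/2)
T = 5772 × (1.04×10^5)^(1/4) / √(15.4) = 5772 × 17.96 / 3.924 = 2.641×10^4 K.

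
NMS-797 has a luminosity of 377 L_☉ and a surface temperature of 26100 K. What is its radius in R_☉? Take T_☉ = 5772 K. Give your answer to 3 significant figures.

0.950 R_☉

R/R_☉ = √(L/L_☉) / (T/T_☉)² = √(377) / (4.522)²
       = 19.42 / 20.45 = 0.9496.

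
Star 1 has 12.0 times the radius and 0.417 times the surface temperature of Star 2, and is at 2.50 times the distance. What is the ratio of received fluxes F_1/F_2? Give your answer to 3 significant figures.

0.697

L_1/L_2 = (R_1/R_2)²(T_1/T_2)⁴ = (12.0)² × (0.417)⁴ = 4.354.
F_1/F_2 = (L_1/L_2)/(d_1/d_2)² = 4.354 / (2.50)² = 0.6967.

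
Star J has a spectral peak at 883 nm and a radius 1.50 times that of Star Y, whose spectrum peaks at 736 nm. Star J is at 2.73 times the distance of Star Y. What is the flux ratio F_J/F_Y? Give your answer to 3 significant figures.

Wien's law: T_J/T_Y = λ_Y/λ_J = 736/883 = 0.8335.
L_J/L_Y = (R_J/R_Y)²(T_J/T_Y)⁴ = (1.50)²(0.8335)⁴ = 1.086.
F_J/F_Y = (L_J/L_Y)/(d_J/d_Y)² = 1.086/(2.73)² = 0.1457.

0.146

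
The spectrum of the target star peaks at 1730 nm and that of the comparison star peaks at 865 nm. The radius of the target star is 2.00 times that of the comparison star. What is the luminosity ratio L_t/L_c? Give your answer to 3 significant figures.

0.250

Wien's law gives T ∝ 1/λ_max, so T_t/T_c = λ_c/λ_t = 865/1730 = 0.5000.
Then L ∝ R²T⁴ gives L_t/L_c = (2.00)² × (0.5000)⁴ = 4.000 × 0.06250 = 0.2500.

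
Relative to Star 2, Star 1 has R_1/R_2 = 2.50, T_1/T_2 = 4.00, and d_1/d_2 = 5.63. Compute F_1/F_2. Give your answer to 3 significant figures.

L_1/L_2 = (R_1/R_2)²(T_1/T_2)⁴ = (2.50)² × (4.00)⁴ = 1600.
F_1/F_2 = (L_1/L_2)/(d_1/d_2)² = 1600 / (5.63)² = 50.48.

50.5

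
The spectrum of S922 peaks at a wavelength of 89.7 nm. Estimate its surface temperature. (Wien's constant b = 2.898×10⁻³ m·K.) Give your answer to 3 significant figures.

3.23×10^4 K

T = b/λ_max = 2.898×10⁻³ / (89.7×10⁻⁹) = 3.231×10^4 K.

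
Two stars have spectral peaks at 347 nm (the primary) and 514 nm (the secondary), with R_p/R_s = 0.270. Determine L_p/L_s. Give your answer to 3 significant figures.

0.351

Wien's law gives T ∝ 1/λ_max, so T_p/T_s = λ_s/λ_p = 514/347 = 1.481.
Then L ∝ R²T⁴ gives L_p/L_s = (0.270)² × (1.481)⁴ = 0.07290 × 4.814 = 0.3510.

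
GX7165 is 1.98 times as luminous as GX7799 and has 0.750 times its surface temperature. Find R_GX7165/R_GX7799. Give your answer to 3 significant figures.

L ∝ R²T⁴ gives R ∝ √L / T², so
R_GX7165/R_GX7799 = √(1.98) / (0.750)² = 1.407 / 0.5625 = 2.502.

2.50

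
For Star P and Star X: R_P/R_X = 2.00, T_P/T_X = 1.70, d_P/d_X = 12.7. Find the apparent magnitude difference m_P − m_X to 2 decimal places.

L_P/L_X = (2.00)²(1.70)⁴ = 33.41.
F_P/F_X = (L_P/L_X)/(d_P/d_X)² = 33.41/161.3 = 0.2071.
m_P − m_X = −2.5 log₁₀(0.2071) = 1.71.

1.71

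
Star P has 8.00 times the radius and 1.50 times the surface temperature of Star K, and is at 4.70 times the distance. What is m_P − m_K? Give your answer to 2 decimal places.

L_P/L_K = (8.00)²(1.50)⁴ = 324.0.
F_P/F_K = (L_P/L_K)/(d_P/d_K)² = 324.0/22.09 = 14.67.
m_P − m_K = −2.5 log₁₀(14.67) = -2.92.

-2.92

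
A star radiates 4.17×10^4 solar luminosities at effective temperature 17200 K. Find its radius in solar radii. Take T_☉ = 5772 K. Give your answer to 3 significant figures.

23.0 solar radii

R/R_☉ = √(L/L_☉) / (T/T_☉)² = √(4.17×10^4) / (2.980)²
       = 204.2 / 8.880 = 23.00.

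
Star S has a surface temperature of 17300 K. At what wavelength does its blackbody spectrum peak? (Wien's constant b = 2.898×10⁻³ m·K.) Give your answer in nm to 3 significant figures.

λ_max = b/T = 2.898×10⁻³ / 17300 = 1.68×10^-7 m = 167.5 nm.

168 nm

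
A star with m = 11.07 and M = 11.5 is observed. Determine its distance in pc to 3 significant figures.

m − M = 5 log₁₀(d/10 pc)
11.07 − (11.5) = -0.43 = 5 log₁₀(d/10)
d = 10 × 10^(-0.43/5) = 10 × 10^-0.086 = 8.204 pc.

8.20 pc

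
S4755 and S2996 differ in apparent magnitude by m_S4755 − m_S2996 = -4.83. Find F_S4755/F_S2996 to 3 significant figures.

85.5

F_S4755/F_S2996 = 10^(−(m_S4755 − m_S2996)/2.5) = 10^(4.83/2.5) = 10^1.932 = 85.51.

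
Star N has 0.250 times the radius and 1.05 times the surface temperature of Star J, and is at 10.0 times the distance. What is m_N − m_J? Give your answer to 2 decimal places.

L_N/L_J = (0.250)²(1.05)⁴ = 0.07597.
F_N/F_J = (L_N/L_J)/(d_N/d_J)² = 0.07597/100.0 = 7.597×10^-4.
m_N − m_J = −2.5 log₁₀(7.597×10^-4) = 7.80.

7.80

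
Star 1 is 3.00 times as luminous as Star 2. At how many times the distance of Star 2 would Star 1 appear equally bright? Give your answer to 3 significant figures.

Equal flux requires L_1/d_1² = L_2/d_2², so d_1/d_2 = √(L_1/L_2)
= √(3.00) = 1.732.

1.73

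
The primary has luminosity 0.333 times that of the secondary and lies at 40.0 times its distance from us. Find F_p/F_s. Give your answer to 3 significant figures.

F = L/(4πd²), so F_p/F_s = (L_p/L_s) / (d_p/d_s)²
= 0.333 / (40.0)² = 0.333 / 1600 = 2.081×10^-4.

2.08×10^-4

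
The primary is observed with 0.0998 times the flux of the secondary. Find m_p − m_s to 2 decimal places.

m_p − m_s = −2.5 log₁₀(F_p/F_s) = −2.5 log₁₀(0.0998) = −2.5 × (-1.001) = 2.502.

2.50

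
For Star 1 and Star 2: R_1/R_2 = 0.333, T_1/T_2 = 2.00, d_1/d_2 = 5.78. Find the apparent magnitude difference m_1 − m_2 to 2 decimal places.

L_1/L_2 = (0.333)²(2.00)⁴ = 1.774.
F_1/F_2 = (L_1/L_2)/(d_1/d_2)² = 1.774/33.41 = 0.05311.
m_1 − m_2 = −2.5 log₁₀(0.05311) = 3.19.

3.19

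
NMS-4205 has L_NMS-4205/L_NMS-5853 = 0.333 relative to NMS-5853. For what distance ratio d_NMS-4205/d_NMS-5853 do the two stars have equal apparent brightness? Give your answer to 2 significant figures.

0.58

Equal flux requires L_NMS-4205/d_NMS-4205² = L_NMS-5853/d_NMS-5853², so d_NMS-4205/d_NMS-5853 = √(L_NMS-4205/L_NMS-5853)
= √(0.333) = 0.5771.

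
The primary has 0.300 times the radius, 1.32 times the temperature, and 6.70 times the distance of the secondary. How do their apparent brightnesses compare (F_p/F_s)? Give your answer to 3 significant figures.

0.00609

L_p/L_s = (R_p/R_s)²(T_p/T_s)⁴ = (0.300)² × (1.32)⁴ = 0.2732.
F_p/F_s = (L_p/L_s)/(d_p/d_s)² = 0.2732 / (6.70)² = 0.006087.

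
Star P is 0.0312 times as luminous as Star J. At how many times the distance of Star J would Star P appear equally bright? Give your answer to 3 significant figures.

0.177

Equal flux requires L_P/d_P² = L_J/d_J², so d_P/d_J = √(L_P/L_J)
= √(0.0312) = 0.1766.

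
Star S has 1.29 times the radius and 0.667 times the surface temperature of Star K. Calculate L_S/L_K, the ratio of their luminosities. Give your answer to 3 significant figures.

0.329

From the Stefan–Boltzmann law, L ∝ R²T⁴, so
L_S/L_K = (R_S/R_K)² (T_S/T_K)⁴ = (1.29)² × (0.667)⁴ = 1.664 × 0.1979 = 0.3294.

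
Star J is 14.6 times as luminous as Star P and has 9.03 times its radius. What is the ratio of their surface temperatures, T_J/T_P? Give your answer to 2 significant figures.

L ∝ R²T⁴ gives T ∝ (L/R²)^(1/4), so
T_J/T_P = (14.6 / 9.03²)^(1/4) = (0.1791)^(1/4) = 0.6505.

0.65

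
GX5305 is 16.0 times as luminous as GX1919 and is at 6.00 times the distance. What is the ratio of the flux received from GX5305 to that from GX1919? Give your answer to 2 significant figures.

0.44

F = L/(4πd²), so F_GX5305/F_GX1919 = (L_GX5305/L_GX1919) / (d_GX5305/d_GX1919)²
= 16.0 / (6.00)² = 16.0 / 36.00 = 0.4444.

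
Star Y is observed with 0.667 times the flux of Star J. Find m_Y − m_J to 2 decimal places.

m_Y − m_J = −2.5 log₁₀(F_Y/F_J) = −2.5 log₁₀(0.667) = −2.5 × (-0.176) = 0.440.

0.44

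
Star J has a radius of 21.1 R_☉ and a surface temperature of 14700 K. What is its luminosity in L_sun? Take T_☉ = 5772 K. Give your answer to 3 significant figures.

L/L_☉ = (R/R_☉)² (T/T_☉)⁴ = (21.1)² × (14700/5772)⁴
       = 445.2 × (2.547)⁴ = 445.2 × 42.07 = 1.873×10^4.

1.87×10^4 L_sun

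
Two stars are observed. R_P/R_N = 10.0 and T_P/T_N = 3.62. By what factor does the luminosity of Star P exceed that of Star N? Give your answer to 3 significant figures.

1.72×10^4

From the Stefan–Boltzmann law, L ∝ R²T⁴, so
L_P/L_N = (R_P/R_N)² (T_P/T_N)⁴ = (10.0)² × (3.62)⁴ = 100.0 × 171.7 = 1.717×10^4.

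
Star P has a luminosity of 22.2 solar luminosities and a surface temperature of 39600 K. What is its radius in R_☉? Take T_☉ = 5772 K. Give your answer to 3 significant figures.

R/R_☉ = √(L/L_☉) / (T/T_☉)² = √(22.2) / (6.861)²
       = 4.712 / 47.07 = 0.1001.

0.100 R_☉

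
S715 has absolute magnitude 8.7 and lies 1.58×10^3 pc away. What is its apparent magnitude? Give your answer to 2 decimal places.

m = M + 5 log₁₀(d/10 pc) = 8.7 + 5 log₁₀(1.58×10^3/10)
  = 8.7 + 5 × 2.199 = 8.7 + 10.99 = 19.69.

19.69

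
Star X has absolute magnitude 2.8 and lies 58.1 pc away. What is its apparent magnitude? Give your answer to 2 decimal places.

6.62

m = M + 5 log₁₀(d/10 pc) = 2.8 + 5 log₁₀(58.1/10)
  = 2.8 + 5 × 0.764 = 2.8 + 3.82 = 6.62.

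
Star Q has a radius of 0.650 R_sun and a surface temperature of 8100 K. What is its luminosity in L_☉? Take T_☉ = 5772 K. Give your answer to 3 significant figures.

1.64 L_☉

L/L_☉ = (R/R_☉)² (T/T_☉)⁴ = (0.650)² × (8100/5772)⁴
       = 0.4225 × (1.403)⁴ = 0.4225 × 3.878 = 1.639.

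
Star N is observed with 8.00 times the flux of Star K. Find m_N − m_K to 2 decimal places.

m_N − m_K = −2.5 log₁₀(F_N/F_K) = −2.5 log₁₀(8.00) = −2.5 × (0.903) = -2.258.

-2.26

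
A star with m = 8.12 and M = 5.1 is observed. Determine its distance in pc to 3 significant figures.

m − M = 5 log₁₀(d/10 pc)
8.12 − (5.1) = 3.02 = 5 log₁₀(d/10)
d = 10 × 10^(3.02/5) = 10 × 10^0.604 = 40.18 pc.

40.2 pc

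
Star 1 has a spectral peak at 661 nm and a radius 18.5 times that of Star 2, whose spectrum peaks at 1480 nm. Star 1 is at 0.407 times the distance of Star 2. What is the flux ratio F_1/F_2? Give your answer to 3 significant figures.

5.19×10^4

Wien's law: T_1/T_2 = λ_2/λ_1 = 1480/661 = 2.239.
L_1/L_2 = (R_1/R_2)²(T_1/T_2)⁴ = (18.5)²(2.239)⁴ = 8602.
F_1/F_2 = (L_1/L_2)/(d_1/d_2)² = 8602/(0.407)² = 5.193×10^4.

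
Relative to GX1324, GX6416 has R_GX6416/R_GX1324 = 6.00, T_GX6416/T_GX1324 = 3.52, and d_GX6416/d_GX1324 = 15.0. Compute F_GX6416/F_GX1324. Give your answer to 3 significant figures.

24.6

L_GX6416/L_GX1324 = (R_GX6416/R_GX1324)²(T_GX6416/T_GX1324)⁴ = (6.00)² × (3.52)⁴ = 5527.
F_GX6416/F_GX1324 = (L_GX6416/L_GX1324)/(d_GX6416/d_GX1324)² = 5527 / (15.0)² = 24.56.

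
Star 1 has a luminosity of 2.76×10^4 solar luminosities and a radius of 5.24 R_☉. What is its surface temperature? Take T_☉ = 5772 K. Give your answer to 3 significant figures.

3.25×10^4 K

T/T_☉ = (L/L_☉)^(1/4) / (R/R_☉)^(1/2)
T = 5772 × (2.76×10^4)^(1/4) / √(5.24) = 5772 × 12.89 / 2.289 = 3.250×10^4 K.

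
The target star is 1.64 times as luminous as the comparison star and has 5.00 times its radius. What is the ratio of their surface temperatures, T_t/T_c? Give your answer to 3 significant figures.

0.506

L ∝ R²T⁴ gives T ∝ (L/R²)^(1/4), so
T_t/T_c = (1.64 / 5.00²)^(1/4) = (0.06560)^(1/4) = 0.5061.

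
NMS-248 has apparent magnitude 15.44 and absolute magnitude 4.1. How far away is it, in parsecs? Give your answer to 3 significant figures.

1.85×10^3 pc

m − M = 5 log₁₀(d/10 pc)
15.44 − (4.1) = 11.34 = 5 log₁₀(d/10)
d = 10 × 10^(11.34/5) = 10 × 10^2.268 = 1854 pc.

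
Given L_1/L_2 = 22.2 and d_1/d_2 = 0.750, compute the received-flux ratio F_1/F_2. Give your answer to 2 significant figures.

39

F = L/(4πd²), so F_1/F_2 = (L_1/L_2) / (d_1/d_2)²
= 22.2 / (0.750)² = 22.2 / 0.5625 = 39.47.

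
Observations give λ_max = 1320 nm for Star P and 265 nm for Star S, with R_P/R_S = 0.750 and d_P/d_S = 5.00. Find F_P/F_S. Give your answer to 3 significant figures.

3.65×10^-5

Wien's law: T_P/T_S = λ_S/λ_P = 265/1320 = 0.2008.
L_P/L_S = (R_P/R_S)²(T_P/T_S)⁴ = (0.750)²(0.2008)⁴ = 9.137×10^-4.
F_P/F_S = (L_P/L_S)/(d_P/d_S)² = 9.137×10^-4/(5.00)² = 3.655×10^-5.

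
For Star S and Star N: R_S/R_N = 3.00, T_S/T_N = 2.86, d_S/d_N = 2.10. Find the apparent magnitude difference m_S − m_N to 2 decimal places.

L_S/L_N = (3.00)²(2.86)⁴ = 602.2.
F_S/F_N = (L_S/L_N)/(d_S/d_N)² = 602.2/4.410 = 136.5.
m_S − m_N = −2.5 log₁₀(136.5) = -5.34.

-5.34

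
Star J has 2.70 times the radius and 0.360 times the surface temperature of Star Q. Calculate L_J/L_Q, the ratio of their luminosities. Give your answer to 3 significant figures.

0.122

From the Stefan–Boltzmann law, L ∝ R²T⁴, so
L_J/L_Q = (R_J/R_Q)² (T_J/T_Q)⁴ = (2.70)² × (0.360)⁴ = 7.290 × 0.01680 = 0.1224.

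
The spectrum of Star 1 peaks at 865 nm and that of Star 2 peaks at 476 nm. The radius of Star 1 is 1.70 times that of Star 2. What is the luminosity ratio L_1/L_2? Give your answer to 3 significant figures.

0.265

Wien's law gives T ∝ 1/λ_max, so T_1/T_2 = λ_2/λ_1 = 476/865 = 0.5503.
Then L ∝ R²T⁴ gives L_1/L_2 = (1.70)² × (0.5503)⁴ = 2.890 × 0.09170 = 0.2650.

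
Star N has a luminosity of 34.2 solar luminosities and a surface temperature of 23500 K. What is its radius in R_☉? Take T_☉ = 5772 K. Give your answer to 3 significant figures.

R/R_☉ = √(L/L_☉) / (T/T_☉)² = √(34.2) / (4.071)²
       = 5.848 / 16.58 = 0.3528.

0.353 R_☉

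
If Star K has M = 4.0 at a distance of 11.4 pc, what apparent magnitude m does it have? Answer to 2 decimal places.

4.28

m = M + 5 log₁₀(d/10 pc) = 4.0 + 5 log₁₀(11.4/10)
  = 4.0 + 5 × 0.057 = 4.0 + 0.28 = 4.28.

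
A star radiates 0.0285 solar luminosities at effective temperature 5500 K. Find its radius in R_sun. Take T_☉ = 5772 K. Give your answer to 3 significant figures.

0.186 R_sun

R/R_☉ = √(L/L_☉) / (T/T_☉)² = √(0.0285) / (0.9529)²
       = 0.1688 / 0.9080 = 0.1859.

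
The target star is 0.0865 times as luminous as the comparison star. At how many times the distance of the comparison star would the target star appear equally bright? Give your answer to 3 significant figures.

Equal flux requires L_t/d_t² = L_c/d_c², so d_t/d_c = √(L_t/L_c)
= √(0.0865) = 0.2941.

0.294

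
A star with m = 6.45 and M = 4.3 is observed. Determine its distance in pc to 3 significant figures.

m − M = 5 log₁₀(d/10 pc)
6.45 − (4.3) = 2.15 = 5 log₁₀(d/10)
d = 10 × 10^(2.15/5) = 10 × 10^0.430 = 26.92 pc.

26.9 pc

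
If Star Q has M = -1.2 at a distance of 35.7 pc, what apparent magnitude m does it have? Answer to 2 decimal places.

m = M + 5 log₁₀(d/10 pc) = -1.2 + 5 log₁₀(35.7/10)
  = -1.2 + 5 × 0.553 = -1.2 + 2.76 = 1.56.

1.56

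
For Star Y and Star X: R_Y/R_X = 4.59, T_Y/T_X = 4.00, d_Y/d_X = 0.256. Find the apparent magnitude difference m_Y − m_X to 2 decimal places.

-12.29

L_Y/L_X = (4.59)²(4.00)⁴ = 5393.
F_Y/F_X = (L_Y/L_X)/(d_Y/d_X)² = 5393/0.06554 = 8.230×10^4.
m_Y − m_X = −2.5 log₁₀(8.230×10^4) = -12.29.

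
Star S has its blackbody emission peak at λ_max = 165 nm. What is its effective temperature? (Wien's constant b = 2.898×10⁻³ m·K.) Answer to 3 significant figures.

T = b/λ_max = 2.898×10⁻³ / (165×10⁻⁹) = 1.756×10^4 K.

1.76×10^4 K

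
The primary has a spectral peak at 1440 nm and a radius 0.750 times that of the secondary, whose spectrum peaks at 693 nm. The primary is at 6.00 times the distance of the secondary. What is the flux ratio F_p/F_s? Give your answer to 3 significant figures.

8.38×10^-4

Wien's law: T_p/T_s = λ_s/λ_p = 693/1440 = 0.4813.
L_p/L_s = (R_p/R_s)²(T_p/T_s)⁴ = (0.750)²(0.4813)⁴ = 0.03017.
F_p/F_s = (L_p/L_s)/(d_p/d_s)² = 0.03017/(6.00)² = 8.381×10^-4.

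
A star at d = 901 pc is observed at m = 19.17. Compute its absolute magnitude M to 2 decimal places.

M = m − 5 log₁₀(d/10 pc) = 19.17 − 5 log₁₀(901/10)
  = 19.17 − 5 × 1.955 = 19.17 − 9.77 = 9.40.

9.40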